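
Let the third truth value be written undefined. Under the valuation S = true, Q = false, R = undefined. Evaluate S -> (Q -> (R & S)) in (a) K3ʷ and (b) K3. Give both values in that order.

undefined; true

In K3ʷ: R & S = undefined & true = undefined
Q -> (R & S) = false -> undefined = undefined
S -> (Q -> (R & S)) = true -> undefined = undefined
In K3: R & S = undefined & true = undefined
Q -> (R & S) = false -> undefined = true
S -> (Q -> (R & S)) = true -> true = true
They differ because K3ʷ and K3 treat undefined differently under the binary connectives.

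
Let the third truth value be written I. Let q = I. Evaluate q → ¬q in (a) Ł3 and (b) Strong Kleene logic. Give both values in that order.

⊤; I

In Ł3: ¬q = ¬I = I
q → ¬q = I → I = ⊤  [min(1, 1−½+½)]
In Strong Kleene logic: ¬q = ¬I = I
q → ¬q = I → I = I  [¬I ∨ I]
They differ because Ł3 and Strong Kleene logic treat I differently under implication.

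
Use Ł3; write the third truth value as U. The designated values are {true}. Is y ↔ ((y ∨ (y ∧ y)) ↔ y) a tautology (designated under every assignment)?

No

Countermodel: y=U gives U, which is not designated.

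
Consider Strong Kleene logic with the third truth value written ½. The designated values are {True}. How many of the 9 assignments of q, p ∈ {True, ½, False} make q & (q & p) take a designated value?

1

Designated under: (q=True, p=True).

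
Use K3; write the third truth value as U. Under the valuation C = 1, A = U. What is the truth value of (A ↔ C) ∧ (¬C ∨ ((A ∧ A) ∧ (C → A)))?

U

A ↔ C = U ↔ 1 = U
¬C = ¬1 = 0
A ∧ A = U ∧ U = U
C → A = 1 → U = U
(A ∧ A) ∧ (C → A) = U ∧ U = U
¬C ∨ ((A ∧ A) ∧ (C → A)) = 0 ∨ U = U
(A ↔ C) ∧ (¬C ∨ ((A ∧ A) ∧ (C → A))) = U ∧ U = U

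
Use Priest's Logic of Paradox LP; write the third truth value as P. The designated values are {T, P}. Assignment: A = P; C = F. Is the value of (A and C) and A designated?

A and C = P and F = F
(A and C) and A = F and P = F
F ∉ {T, P}.

No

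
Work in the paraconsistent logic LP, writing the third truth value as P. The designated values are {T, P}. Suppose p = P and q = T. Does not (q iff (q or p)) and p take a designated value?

No

q or p = T or P = T
q iff (q or p) = T iff T = T
not (q iff (q or p)) = not T = F
not (q iff (q or p)) and p = F and P = F
F ∉ {T, P}.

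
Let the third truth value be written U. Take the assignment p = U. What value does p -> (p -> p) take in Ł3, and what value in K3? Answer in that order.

In Ł3: p -> p = U -> U = ⊤
p -> (p -> p) = U -> ⊤ = ⊤
In K3: p -> p = U -> U = U  [~U | U]
p -> (p -> p) = U -> U = U
They differ because Ł3 and K3 treat U differently under implication.

⊤; U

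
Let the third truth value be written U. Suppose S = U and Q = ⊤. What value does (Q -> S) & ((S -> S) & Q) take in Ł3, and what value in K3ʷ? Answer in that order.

In Ł3: Q -> S = ⊤ -> U = U  [min(1, 1−1+½)]
S -> S = U -> U = ⊤
(S -> S) & Q = ⊤ & ⊤ = ⊤
(Q -> S) & ((S -> S) & Q) = U & ⊤ = U
In K3ʷ: Q -> S = ⊤ -> U = U
S -> S = U -> U = U
(S -> S) & Q = U & ⊤ = U
(Q -> S) & ((S -> S) & Q) = U & U = U

U; U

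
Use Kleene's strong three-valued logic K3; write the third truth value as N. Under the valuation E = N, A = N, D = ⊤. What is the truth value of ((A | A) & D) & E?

A | A = N | N = N
(A | A) & D = N & ⊤ = N
((A | A) & D) & E = N & N = N

N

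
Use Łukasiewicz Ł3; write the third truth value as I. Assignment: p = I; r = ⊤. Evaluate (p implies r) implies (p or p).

I

p implies r = I implies ⊤ = ⊤
p or p = I or I = I
(p implies r) implies (p or p) = ⊤ implies I = I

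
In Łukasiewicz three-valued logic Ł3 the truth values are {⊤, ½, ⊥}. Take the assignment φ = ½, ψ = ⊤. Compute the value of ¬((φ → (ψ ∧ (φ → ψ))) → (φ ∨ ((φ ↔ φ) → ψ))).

⊥

φ → ψ = ½ → ⊤ = ⊤  [min(1, 1−½+1)]
ψ ∧ (φ → ψ) = ⊤ ∧ ⊤ = ⊤
φ → (ψ ∧ (φ → ψ)) = ½ → ⊤ = ⊤
φ ↔ φ = ½ ↔ ½ = ⊤
(φ ↔ φ) → ψ = ⊤ → ⊤ = ⊤
φ ∨ ((φ ↔ φ) → ψ) = ½ ∨ ⊤ = ⊤
(φ → (ψ ∧ (φ → ψ))) → (φ ∨ ((φ ↔ φ) → ψ)) = ⊤ → ⊤ = ⊤
¬((φ → (ψ ∧ (φ → ψ))) → (φ ∨ ((φ ↔ φ) → ψ))) = ¬⊤ = ⊥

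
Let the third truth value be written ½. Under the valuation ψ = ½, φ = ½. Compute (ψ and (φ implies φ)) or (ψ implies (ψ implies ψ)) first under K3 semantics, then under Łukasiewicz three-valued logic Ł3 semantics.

In K3: φ implies φ = ½ implies ½ = ½  [not ½ or ½]
ψ and (φ implies φ) = ½ and ½ = ½
ψ implies ψ = ½ implies ½ = ½
ψ implies (ψ implies ψ) = ½ implies ½ = ½
(ψ and (φ implies φ)) or (ψ implies (ψ implies ψ)) = ½ or ½ = ½
In Łukasiewicz three-valued logic Ł3: φ implies φ = ½ implies ½ = 1  [min(1, 1−½+½)]
ψ and (φ implies φ) = ½ and 1 = ½
ψ implies ψ = ½ implies ½ = 1
ψ implies (ψ implies ψ) = ½ implies 1 = 1
(ψ and (φ implies φ)) or (ψ implies (ψ implies ψ)) = ½ or 1 = 1
They differ because K3 and Łukasiewicz three-valued logic Ł3 treat ½ differently under implication.

½; 1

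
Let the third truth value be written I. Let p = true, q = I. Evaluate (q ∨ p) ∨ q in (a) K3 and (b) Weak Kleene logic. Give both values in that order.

In K3: q ∨ p = I ∨ true = true
(q ∨ p) ∨ q = true ∨ I = true
In Weak Kleene logic: q ∨ p = I ∨ true = I
(q ∨ p) ∨ q = I ∨ I = I
They differ because K3 and Weak Kleene logic treat I differently under the binary connectives.

true; I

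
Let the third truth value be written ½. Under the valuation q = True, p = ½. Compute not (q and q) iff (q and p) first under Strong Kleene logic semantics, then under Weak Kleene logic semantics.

½; ½

In Strong Kleene logic: q and q = True and True = True
not (q and q) = not True = False
q and p = True and ½ = ½
not (q and q) iff (q and p) = False iff ½ = ½
In Weak Kleene logic: q and q = True and True = True
not (q and q) = not True = False
q and p = True and ½ = ½
not (q and q) iff (q and p) = False iff ½ = ½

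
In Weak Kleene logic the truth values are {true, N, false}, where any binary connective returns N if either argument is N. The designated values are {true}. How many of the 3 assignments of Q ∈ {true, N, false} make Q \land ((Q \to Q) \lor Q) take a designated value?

Q=true: true ✓
Q=N: N ·
Q=false: false ·

1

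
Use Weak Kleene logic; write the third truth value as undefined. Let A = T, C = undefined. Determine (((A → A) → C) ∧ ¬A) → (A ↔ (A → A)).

undefined

A → A = T → T = T
(A → A) → C = T → undefined = undefined  [any arg is the third value ⇒ result is the third value]
¬A = ¬T = F
((A → A) → C) ∧ ¬A = undefined ∧ F = undefined
A → A = T → T = T
A ↔ (A → A) = T ↔ T = T
(((A → A) → C) ∧ ¬A) → (A ↔ (A → A)) = undefined → T = undefined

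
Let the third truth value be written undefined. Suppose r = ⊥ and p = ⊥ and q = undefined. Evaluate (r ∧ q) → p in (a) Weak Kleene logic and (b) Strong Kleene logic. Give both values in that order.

In Weak Kleene logic: r ∧ q = ⊥ ∧ undefined = undefined
(r ∧ q) → p = undefined → ⊥ = undefined  [any arg is the third value ⇒ result is the third value]
In Strong Kleene logic: r ∧ q = ⊥ ∧ undefined = ⊥
(r ∧ q) → p = ⊥ → ⊥ = ⊤
They differ because Weak Kleene logic and Strong Kleene logic treat undefined differently under the binary connectives.

undefined; ⊤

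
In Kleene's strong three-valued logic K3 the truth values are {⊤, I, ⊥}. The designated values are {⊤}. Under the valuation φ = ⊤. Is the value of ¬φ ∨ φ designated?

Yes

¬φ = ¬⊤ = ⊥
¬φ ∨ φ = ⊥ ∨ ⊤ = ⊤
⊤ ∈ {⊤}.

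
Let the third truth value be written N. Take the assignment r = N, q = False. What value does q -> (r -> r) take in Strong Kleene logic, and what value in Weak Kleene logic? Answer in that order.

In Strong Kleene logic: r -> r = N -> N = N  [~N | N]
q -> (r -> r) = False -> N = True
In Weak Kleene logic: r -> r = N -> N = N
q -> (r -> r) = False -> N = N
They differ because Strong Kleene logic and Weak Kleene logic treat N differently under the binary connectives.

True; N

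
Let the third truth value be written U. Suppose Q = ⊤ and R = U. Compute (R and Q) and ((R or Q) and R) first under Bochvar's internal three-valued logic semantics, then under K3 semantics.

In Bochvar's internal three-valued logic: R and Q = U and ⊤ = U
R or Q = U or ⊤ = U
(R or Q) and R = U and U = U
(R and Q) and ((R or Q) and R) = U and U = U
In K3: R and Q = U and ⊤ = U
R or Q = U or ⊤ = ⊤
(R or Q) and R = ⊤ and U = U
(R and Q) and ((R or Q) and R) = U and U = U

U; U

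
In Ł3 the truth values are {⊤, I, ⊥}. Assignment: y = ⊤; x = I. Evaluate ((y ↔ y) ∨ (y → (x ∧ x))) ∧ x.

I

y ↔ y = ⊤ ↔ ⊤ = ⊤
x ∧ x = I ∧ I = I
y → (x ∧ x) = ⊤ → I = I  [min(1, 1−1+½)]
(y ↔ y) ∨ (y → (x ∧ x)) = ⊤ ∨ I = ⊤
((y ↔ y) ∨ (y → (x ∧ x))) ∧ x = ⊤ ∧ I = I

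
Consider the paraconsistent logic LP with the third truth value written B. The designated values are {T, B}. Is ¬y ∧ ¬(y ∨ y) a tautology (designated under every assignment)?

No

Countermodel: y=T gives F, which is not designated.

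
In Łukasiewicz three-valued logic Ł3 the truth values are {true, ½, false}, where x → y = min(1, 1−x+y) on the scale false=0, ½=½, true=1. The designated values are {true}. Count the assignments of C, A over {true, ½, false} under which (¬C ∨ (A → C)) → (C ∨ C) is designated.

4

Designated under: (C=true, A=true); (C=true, A=½); (C=true, A=false); (C=½, A=true).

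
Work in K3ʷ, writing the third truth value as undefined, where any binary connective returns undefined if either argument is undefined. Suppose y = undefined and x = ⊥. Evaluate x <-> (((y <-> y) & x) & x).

undefined

y <-> y = undefined <-> undefined = undefined
(y <-> y) & x = undefined & ⊥ = undefined
((y <-> y) & x) & x = undefined & ⊥ = undefined
x <-> (((y <-> y) & x) & x) = ⊥ <-> undefined = undefined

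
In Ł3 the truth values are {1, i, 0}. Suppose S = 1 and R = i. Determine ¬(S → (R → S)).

0

R → S = i → 1 = 1
S → (R → S) = 1 → 1 = 1
¬(S → (R → S)) = ¬1 = 0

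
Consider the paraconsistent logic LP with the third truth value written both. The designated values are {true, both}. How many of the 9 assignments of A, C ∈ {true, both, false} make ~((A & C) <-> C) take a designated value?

5

Of the 9 assignments, 5 give a value in {true, both}.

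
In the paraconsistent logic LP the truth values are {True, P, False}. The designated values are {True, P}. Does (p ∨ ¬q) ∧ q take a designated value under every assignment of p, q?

Countermodel: p=True, q=False gives False, which is not designated.

No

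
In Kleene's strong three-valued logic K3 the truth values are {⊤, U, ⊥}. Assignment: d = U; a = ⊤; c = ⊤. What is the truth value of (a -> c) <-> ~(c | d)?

⊥

a -> c = ⊤ -> ⊤ = ⊤
c | d = ⊤ | U = ⊤
~(c | d) = ~⊤ = ⊥
(a -> c) <-> ~(c | d) = ⊤ <-> ⊥ = ⊥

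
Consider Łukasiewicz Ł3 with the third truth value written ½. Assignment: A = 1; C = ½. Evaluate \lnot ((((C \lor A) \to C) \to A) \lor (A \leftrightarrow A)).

0

C \lor A = ½ \lor 1 = 1
(C \lor A) \to C = 1 \to ½ = ½  [min(1, 1−1+½)]
((C \lor A) \to C) \to A = ½ \to 1 = 1
A \leftrightarrow A = 1 \leftrightarrow 1 = 1
(((C \lor A) \to C) \to A) \lor (A \leftrightarrow A) = 1 \lor 1 = 1
\lnot ((((C \lor A) \to C) \to A) \lor (A \leftrightarrow A)) = \lnot 1 = 0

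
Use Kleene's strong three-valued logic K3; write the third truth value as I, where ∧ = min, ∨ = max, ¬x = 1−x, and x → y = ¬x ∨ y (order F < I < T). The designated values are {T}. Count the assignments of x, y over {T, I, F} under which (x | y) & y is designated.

3

Designated under: (x=T, y=T); (x=I, y=T); (x=F, y=T).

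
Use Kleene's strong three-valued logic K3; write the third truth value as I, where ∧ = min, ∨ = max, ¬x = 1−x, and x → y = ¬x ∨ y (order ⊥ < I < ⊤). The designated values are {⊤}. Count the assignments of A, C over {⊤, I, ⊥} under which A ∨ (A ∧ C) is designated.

Designated under: (A=⊤, C=⊤); (A=⊤, C=I); (A=⊤, C=⊥).

3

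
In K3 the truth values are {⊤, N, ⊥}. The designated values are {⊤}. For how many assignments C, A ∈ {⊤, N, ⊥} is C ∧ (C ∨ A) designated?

3

Designated under: (C=⊤, A=⊤); (C=⊤, A=N); (C=⊤, A=⊥).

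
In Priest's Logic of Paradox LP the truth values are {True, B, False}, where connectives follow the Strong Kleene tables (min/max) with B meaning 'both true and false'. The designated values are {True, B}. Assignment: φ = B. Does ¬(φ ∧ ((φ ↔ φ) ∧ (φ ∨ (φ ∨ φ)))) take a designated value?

Yes

φ ↔ φ = B ↔ B = B
φ ∨ φ = B ∨ B = B
φ ∨ (φ ∨ φ) = B ∨ B = B
(φ ↔ φ) ∧ (φ ∨ (φ ∨ φ)) = B ∧ B = B
φ ∧ ((φ ↔ φ) ∧ (φ ∨ (φ ∨ φ))) = B ∧ B = B
¬(φ ∧ ((φ ↔ φ) ∧ (φ ∨ (φ ∨ φ)))) = ¬B = B
B ∈ {True, B}.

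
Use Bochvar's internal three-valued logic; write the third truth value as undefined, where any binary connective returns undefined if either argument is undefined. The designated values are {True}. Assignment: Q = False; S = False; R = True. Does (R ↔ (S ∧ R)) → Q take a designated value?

S ∧ R = False ∧ True = False
R ↔ (S ∧ R) = True ↔ False = False
(R ↔ (S ∧ R)) → Q = False → False = True
True ∈ {True}.

Yes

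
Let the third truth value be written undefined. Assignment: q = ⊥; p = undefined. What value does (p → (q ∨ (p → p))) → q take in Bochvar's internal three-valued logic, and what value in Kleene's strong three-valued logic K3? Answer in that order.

undefined; undefined

In Bochvar's internal three-valued logic: p → p = undefined → undefined = undefined
q ∨ (p → p) = ⊥ ∨ undefined = undefined
p → (q ∨ (p → p)) = undefined → undefined = undefined
(p → (q ∨ (p → p))) → q = undefined → ⊥ = undefined
In Kleene's strong three-valued logic K3: p → p = undefined → undefined = undefined  [¬undefined ∨ undefined]
q ∨ (p → p) = ⊥ ∨ undefined = undefined
p → (q ∨ (p → p)) = undefined → undefined = undefined
(p → (q ∨ (p → p))) → q = undefined → ⊥ = undefined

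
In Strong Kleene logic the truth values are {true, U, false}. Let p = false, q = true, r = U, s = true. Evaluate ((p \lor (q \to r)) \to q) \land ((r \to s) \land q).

q \to r = true \to U = U  [\lnot true \lor U]
p \lor (q \to r) = false \lor U = U
(p \lor (q \to r)) \to q = U \to true = true
r \to s = U \to true = true
(r \to s) \land q = true \land true = true
((p \lor (q \to r)) \to q) \land ((r \to s) \land q) = true \land true = true

true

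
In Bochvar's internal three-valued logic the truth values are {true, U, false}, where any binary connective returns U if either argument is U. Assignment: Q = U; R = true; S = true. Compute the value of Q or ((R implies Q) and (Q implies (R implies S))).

U

R implies Q = true implies U = U  [any arg is the third value ⇒ result is the third value]
R implies S = true implies true = true
Q implies (R implies S) = U implies true = U
(R implies Q) and (Q implies (R implies S)) = U and U = U
Q or ((R implies Q) and (Q implies (R implies S))) = U or U = U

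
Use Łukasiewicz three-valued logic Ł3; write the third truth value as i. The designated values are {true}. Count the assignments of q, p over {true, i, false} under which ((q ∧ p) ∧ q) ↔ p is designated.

Of the 9 assignments, 6 give a value in {true}.

6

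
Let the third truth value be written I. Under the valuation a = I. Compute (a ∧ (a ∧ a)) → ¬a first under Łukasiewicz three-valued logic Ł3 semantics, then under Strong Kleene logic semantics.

In Łukasiewicz three-valued logic Ł3: a ∧ a = I ∧ I = I
a ∧ (a ∧ a) = I ∧ I = I
¬a = ¬I = I
(a ∧ (a ∧ a)) → ¬a = I → I = true  [min(1, 1−½+½)]
In Strong Kleene logic: a ∧ a = I ∧ I = I
a ∧ (a ∧ a) = I ∧ I = I
¬a = ¬I = I
(a ∧ (a ∧ a)) → ¬a = I → I = I  [¬I ∨ I]
They differ because Łukasiewicz three-valued logic Ł3 and Strong Kleene logic treat I differently under implication.

true; I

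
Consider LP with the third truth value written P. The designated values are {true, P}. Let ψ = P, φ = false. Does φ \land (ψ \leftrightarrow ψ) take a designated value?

ψ \leftrightarrow ψ = P \leftrightarrow P = P
φ \land (ψ \leftrightarrow ψ) = false \land P = false
false ∉ {true, P}.

No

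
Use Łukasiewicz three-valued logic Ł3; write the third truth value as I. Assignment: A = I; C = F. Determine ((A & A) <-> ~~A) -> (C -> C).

A & A = I & I = I
~A = ~I = I
~~A = ~I = I
(A & A) <-> ~~A = I <-> I = T  [1 − |½−½|]
C -> C = F -> F = T
((A & A) <-> ~~A) -> (C -> C) = T -> T = T

T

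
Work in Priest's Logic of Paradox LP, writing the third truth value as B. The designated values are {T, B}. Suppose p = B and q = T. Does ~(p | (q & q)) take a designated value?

No

q & q = T & T = T
p | (q & q) = B | T = T
~(p | (q & q)) = ~T = F
F ∉ {T, B}.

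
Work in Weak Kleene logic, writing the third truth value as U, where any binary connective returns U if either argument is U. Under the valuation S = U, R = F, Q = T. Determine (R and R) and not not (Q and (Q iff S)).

R and R = F and F = F
Q iff S = T iff U = U
Q and (Q iff S) = T and U = U
not (Q and (Q iff S)) = not U = U
not not (Q and (Q iff S)) = not U = U
(R and R) and not not (Q and (Q iff S)) = F and U = U

U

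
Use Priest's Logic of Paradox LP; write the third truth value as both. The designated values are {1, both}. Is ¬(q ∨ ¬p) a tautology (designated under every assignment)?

Countermodel: q=1, p=1 gives 0, which is not designated.

No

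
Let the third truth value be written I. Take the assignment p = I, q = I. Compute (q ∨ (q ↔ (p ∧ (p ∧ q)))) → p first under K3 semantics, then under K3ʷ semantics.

In K3: p ∧ q = I ∧ I = I
p ∧ (p ∧ q) = I ∧ I = I
q ↔ (p ∧ (p ∧ q)) = I ↔ I = I
q ∨ (q ↔ (p ∧ (p ∧ q))) = I ∨ I = I
(q ∨ (q ↔ (p ∧ (p ∧ q)))) → p = I → I = I  [¬I ∨ I]
In K3ʷ: p ∧ q = I ∧ I = I
p ∧ (p ∧ q) = I ∧ I = I
q ↔ (p ∧ (p ∧ q)) = I ↔ I = I
q ∨ (q ↔ (p ∧ (p ∧ q))) = I ∨ I = I
(q ∨ (q ↔ (p ∧ (p ∧ q)))) → p = I → I = I

I; I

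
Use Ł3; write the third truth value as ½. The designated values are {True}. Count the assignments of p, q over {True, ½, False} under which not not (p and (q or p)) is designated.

3

Designated under: (p=True, q=True); (p=True, q=½); (p=True, q=False).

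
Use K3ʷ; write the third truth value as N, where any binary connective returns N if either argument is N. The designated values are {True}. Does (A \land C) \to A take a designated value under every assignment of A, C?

Countermodel: A=True, C=N gives N, which is not designated.

No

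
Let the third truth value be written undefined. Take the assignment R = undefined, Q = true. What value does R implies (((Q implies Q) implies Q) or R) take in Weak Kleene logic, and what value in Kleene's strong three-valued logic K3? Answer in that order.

undefined; true

In Weak Kleene logic: Q implies Q = true implies true = true
(Q implies Q) implies Q = true implies true = true
((Q implies Q) implies Q) or R = true or undefined = undefined
R implies (((Q implies Q) implies Q) or R) = undefined implies undefined = undefined
In Kleene's strong three-valued logic K3: Q implies Q = true implies true = true
(Q implies Q) implies Q = true implies true = true
((Q implies Q) implies Q) or R = true or undefined = true
R implies (((Q implies Q) implies Q) or R) = undefined implies true = true  [not undefined or true]
They differ because Weak Kleene logic and Kleene's strong three-valued logic K3 treat undefined differently under the binary connectives.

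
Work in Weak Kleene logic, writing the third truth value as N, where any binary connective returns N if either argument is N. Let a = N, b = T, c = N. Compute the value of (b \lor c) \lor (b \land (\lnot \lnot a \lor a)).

N

b \lor c = T \lor N = N
\lnot a = \lnot N = N
\lnot \lnot a = \lnot N = N
\lnot \lnot a \lor a = N \lor N = N
b \land (\lnot \lnot a \lor a) = T \land N = N
(b \lor c) \lor (b \land (\lnot \lnot a \lor a)) = N \lor N = N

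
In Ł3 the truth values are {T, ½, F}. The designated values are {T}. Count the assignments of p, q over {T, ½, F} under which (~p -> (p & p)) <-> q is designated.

3

Designated under: (p=T, q=T); (p=½, q=T); (p=F, q=F).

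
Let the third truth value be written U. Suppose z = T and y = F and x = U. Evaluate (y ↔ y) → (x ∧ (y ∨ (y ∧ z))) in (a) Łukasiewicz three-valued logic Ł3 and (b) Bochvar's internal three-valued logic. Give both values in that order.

F; U

In Łukasiewicz three-valued logic Ł3: y ↔ y = F ↔ F = T
y ∧ z = F ∧ T = F
y ∨ (y ∧ z) = F ∨ F = F
x ∧ (y ∨ (y ∧ z)) = U ∧ F = F
(y ↔ y) → (x ∧ (y ∨ (y ∧ z))) = T → F = F
In Bochvar's internal three-valued logic: y ↔ y = F ↔ F = T
y ∧ z = F ∧ T = F
y ∨ (y ∧ z) = F ∨ F = F
x ∧ (y ∨ (y ∧ z)) = U ∧ F = U
(y ↔ y) → (x ∧ (y ∨ (y ∧ z))) = T → U = U  [any arg is the third value ⇒ result is the third value]
They differ because Łukasiewicz three-valued logic Ł3 and Bochvar's internal three-valued logic treat U differently under the binary connectives.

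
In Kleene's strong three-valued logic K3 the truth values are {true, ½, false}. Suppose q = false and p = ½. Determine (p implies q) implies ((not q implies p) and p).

p implies q = ½ implies false = ½  [not ½ or false]
not q = not false = true
not q implies p = true implies ½ = ½
(not q implies p) and p = ½ and ½ = ½
(p implies q) implies ((not q implies p) and p) = ½ implies ½ = ½

½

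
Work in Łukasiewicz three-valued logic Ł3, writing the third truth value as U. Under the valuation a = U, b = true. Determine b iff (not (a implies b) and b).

a implies b = U implies true = true  [min(1, 1−½+1)]
not (a implies b) = not true = false
not (a implies b) and b = false and true = false
b iff (not (a implies b) and b) = true iff false = false

false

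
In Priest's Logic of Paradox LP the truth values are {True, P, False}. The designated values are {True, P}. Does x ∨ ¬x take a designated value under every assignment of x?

Every assignment of x over {True, P, False} gives a value in {True, P}.
In particular, with x=P: x ∨ ¬x = P.

Yes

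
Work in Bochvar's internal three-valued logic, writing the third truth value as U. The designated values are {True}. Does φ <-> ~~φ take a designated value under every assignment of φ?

Countermodel: φ=U gives U, which is not designated.

No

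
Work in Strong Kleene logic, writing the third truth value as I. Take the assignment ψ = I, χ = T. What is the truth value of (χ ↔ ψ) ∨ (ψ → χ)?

T

χ ↔ ψ = T ↔ I = I
ψ → χ = I → T = T  [¬I ∨ T]
(χ ↔ ψ) ∨ (ψ → χ) = I ∨ T = T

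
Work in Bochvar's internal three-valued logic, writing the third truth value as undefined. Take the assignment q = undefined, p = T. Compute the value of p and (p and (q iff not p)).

not p = not T = F
q iff not p = undefined iff F = undefined
p and (q iff not p) = T and undefined = undefined
p and (p and (q iff not p)) = T and undefined = undefined

undefined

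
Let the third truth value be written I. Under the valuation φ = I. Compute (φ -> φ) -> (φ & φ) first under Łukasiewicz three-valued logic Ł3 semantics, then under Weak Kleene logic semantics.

In Łukasiewicz three-valued logic Ł3: φ -> φ = I -> I = 1  [min(1, 1−½+½)]
φ & φ = I & I = I
(φ -> φ) -> (φ & φ) = 1 -> I = I
In Weak Kleene logic: φ -> φ = I -> I = I  [any arg is the third value ⇒ result is the third value]
φ & φ = I & I = I
(φ -> φ) -> (φ & φ) = I -> I = I

I; I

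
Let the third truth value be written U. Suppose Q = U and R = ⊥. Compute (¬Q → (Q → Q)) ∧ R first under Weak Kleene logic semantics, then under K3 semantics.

In Weak Kleene logic: ¬Q = ¬U = U
Q → Q = U → U = U  [any arg is the third value ⇒ result is the third value]
¬Q → (Q → Q) = U → U = U
(¬Q → (Q → Q)) ∧ R = U ∧ ⊥ = U
In K3: ¬Q = ¬U = U
Q → Q = U → U = U
¬Q → (Q → Q) = U → U = U
(¬Q → (Q → Q)) ∧ R = U ∧ ⊥ = ⊥
They differ because Weak Kleene logic and K3 treat U differently under the binary connectives.

U; ⊥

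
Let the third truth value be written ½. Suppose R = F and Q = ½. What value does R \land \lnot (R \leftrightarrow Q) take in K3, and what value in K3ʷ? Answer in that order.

F; ½

In K3: R \leftrightarrow Q = F \leftrightarrow ½ = ½
\lnot (R \leftrightarrow Q) = \lnot ½ = ½
R \land \lnot (R \leftrightarrow Q) = F \land ½ = F
In K3ʷ: R \leftrightarrow Q = F \leftrightarrow ½ = ½
\lnot (R \leftrightarrow Q) = \lnot ½ = ½
R \land \lnot (R \leftrightarrow Q) = F \land ½ = ½
They differ because K3 and K3ʷ treat ½ differently under the binary connectives.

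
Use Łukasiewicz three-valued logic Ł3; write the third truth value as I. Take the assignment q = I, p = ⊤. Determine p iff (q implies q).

⊤

q implies q = I implies I = ⊤
p iff (q implies q) = ⊤ iff ⊤ = ⊤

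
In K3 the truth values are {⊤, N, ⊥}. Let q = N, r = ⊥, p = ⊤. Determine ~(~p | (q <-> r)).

N

~p = ~⊤ = ⊥
q <-> r = N <-> ⊥ = N
~p | (q <-> r) = ⊥ | N = N
~(~p | (q <-> r)) = ~N = N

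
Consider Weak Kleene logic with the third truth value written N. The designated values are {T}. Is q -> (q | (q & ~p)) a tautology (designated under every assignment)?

No

Countermodel: q=T, p=N gives N, which is not designated.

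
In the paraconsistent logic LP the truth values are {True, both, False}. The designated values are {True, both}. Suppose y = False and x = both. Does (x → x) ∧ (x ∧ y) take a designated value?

No

x → x = both → both = both  [¬both ∨ both]
x ∧ y = both ∧ False = False
(x → x) ∧ (x ∧ y) = both ∧ False = False
False ∉ {True, both}.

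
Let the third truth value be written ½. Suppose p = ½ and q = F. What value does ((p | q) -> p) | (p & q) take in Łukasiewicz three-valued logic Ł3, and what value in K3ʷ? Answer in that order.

T; ½

In Łukasiewicz three-valued logic Ł3: p | q = ½ | F = ½
(p | q) -> p = ½ -> ½ = T  [min(1, 1−½+½)]
p & q = ½ & F = F
((p | q) -> p) | (p & q) = T | F = T
In K3ʷ: p | q = ½ | F = ½
(p | q) -> p = ½ -> ½ = ½
p & q = ½ & F = ½
((p | q) -> p) | (p & q) = ½ | ½ = ½
They differ because Łukasiewicz three-valued logic Ł3 and K3ʷ treat ½ differently under the binary connectives.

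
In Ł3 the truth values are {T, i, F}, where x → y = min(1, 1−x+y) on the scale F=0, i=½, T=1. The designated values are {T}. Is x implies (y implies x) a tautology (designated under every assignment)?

Yes

Every assignment of x, y over {T, i, F} gives a value in {T}.
In particular, with x=i, y=i: x implies (y implies x) = T.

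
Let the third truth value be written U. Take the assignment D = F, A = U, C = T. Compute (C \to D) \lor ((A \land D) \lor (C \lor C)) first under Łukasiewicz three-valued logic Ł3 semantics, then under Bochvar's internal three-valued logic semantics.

T; U

In Łukasiewicz three-valued logic Ł3: C \to D = T \to F = F
A \land D = U \land F = F
C \lor C = T \lor T = T
(A \land D) \lor (C \lor C) = F \lor T = T
(C \to D) \lor ((A \land D) \lor (C \lor C)) = F \lor T = T
In Bochvar's internal three-valued logic: C \to D = T \to F = F
A \land D = U \land F = U
C \lor C = T \lor T = T
(A \land D) \lor (C \lor C) = U \lor T = U
(C \to D) \lor ((A \land D) \lor (C \lor C)) = F \lor U = U
They differ because Łukasiewicz three-valued logic Ł3 and Bochvar's internal three-valued logic treat U differently under the binary connectives.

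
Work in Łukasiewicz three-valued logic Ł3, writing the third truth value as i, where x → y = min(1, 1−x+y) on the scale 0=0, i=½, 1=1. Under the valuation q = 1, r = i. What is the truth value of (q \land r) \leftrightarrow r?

1

q \land r = 1 \land i = i
(q \land r) \leftrightarrow r = i \leftrightarrow i = 1  [1 − |½−½|]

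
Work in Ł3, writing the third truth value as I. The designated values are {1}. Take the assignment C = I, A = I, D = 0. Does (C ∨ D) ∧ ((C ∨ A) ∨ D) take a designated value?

No

C ∨ D = I ∨ 0 = I
C ∨ A = I ∨ I = I
(C ∨ A) ∨ D = I ∨ 0 = I
(C ∨ D) ∧ ((C ∨ A) ∨ D) = I ∧ I = I
I ∉ {1}.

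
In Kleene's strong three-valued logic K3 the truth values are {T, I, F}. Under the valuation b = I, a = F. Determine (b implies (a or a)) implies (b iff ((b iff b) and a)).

I

a or a = F or F = F
b implies (a or a) = I implies F = I  [not I or F]
b iff b = I iff I = I
(b iff b) and a = I and F = F
b iff ((b iff b) and a) = I iff F = I
(b implies (a or a)) implies (b iff ((b iff b) and a)) = I implies I = I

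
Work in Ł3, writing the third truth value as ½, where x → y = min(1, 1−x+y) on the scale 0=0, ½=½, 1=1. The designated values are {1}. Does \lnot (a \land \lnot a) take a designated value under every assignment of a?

Countermodel: a=½ gives ½, which is not designated.

No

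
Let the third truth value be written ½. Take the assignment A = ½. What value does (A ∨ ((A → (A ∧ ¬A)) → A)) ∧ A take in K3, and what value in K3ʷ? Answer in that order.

In K3: ¬A = ¬½ = ½
A ∧ ¬A = ½ ∧ ½ = ½
A → (A ∧ ¬A) = ½ → ½ = ½  [¬½ ∨ ½]
(A → (A ∧ ¬A)) → A = ½ → ½ = ½
A ∨ ((A → (A ∧ ¬A)) → A) = ½ ∨ ½ = ½
(A ∨ ((A → (A ∧ ¬A)) → A)) ∧ A = ½ ∧ ½ = ½
In K3ʷ: ¬A = ¬½ = ½
A ∧ ¬A = ½ ∧ ½ = ½
A → (A ∧ ¬A) = ½ → ½ = ½
(A → (A ∧ ¬A)) → A = ½ → ½ = ½
A ∨ ((A → (A ∧ ¬A)) → A) = ½ ∨ ½ = ½
(A ∨ ((A → (A ∧ ¬A)) → A)) ∧ A = ½ ∧ ½ = ½

½; ½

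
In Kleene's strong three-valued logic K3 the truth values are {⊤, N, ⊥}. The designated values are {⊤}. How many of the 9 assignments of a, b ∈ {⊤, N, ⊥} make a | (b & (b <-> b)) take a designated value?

Of the 9 assignments, 5 give a value in {⊤}.

5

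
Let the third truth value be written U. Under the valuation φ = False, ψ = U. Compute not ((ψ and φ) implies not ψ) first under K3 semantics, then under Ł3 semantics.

In K3: ψ and φ = U and False = False
not ψ = not U = U
(ψ and φ) implies not ψ = False implies U = True  [not False or U]
not ((ψ and φ) implies not ψ) = not True = False
In Ł3: ψ and φ = U and False = False
not ψ = not U = U
(ψ and φ) implies not ψ = False implies U = True  [min(1, 1−0+½)]
not ((ψ and φ) implies not ψ) = not True = False

False; False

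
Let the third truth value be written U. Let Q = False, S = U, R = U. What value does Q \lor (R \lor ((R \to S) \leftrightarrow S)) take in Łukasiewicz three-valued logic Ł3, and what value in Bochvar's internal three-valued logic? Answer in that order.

In Łukasiewicz three-valued logic Ł3: R \to S = U \to U = True  [min(1, 1−½+½)]
(R \to S) \leftrightarrow S = True \leftrightarrow U = U
R \lor ((R \to S) \leftrightarrow S) = U \lor U = U
Q \lor (R \lor ((R \to S) \leftrightarrow S)) = False \lor U = U
In Bochvar's internal three-valued logic: R \to S = U \to U = U
(R \to S) \leftrightarrow S = U \leftrightarrow U = U
R \lor ((R \to S) \leftrightarrow S) = U \lor U = U
Q \lor (R \lor ((R \to S) \leftrightarrow S)) = False \lor U = U

U; U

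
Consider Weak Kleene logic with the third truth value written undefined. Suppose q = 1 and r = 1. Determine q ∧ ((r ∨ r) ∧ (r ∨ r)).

1

r ∨ r = 1 ∨ 1 = 1
r ∨ r = 1 ∨ 1 = 1
(r ∨ r) ∧ (r ∨ r) = 1 ∧ 1 = 1
q ∧ ((r ∨ r) ∧ (r ∨ r)) = 1 ∧ 1 = 1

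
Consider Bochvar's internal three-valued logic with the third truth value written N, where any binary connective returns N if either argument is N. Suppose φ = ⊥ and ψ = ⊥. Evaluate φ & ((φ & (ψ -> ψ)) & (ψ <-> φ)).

ψ -> ψ = ⊥ -> ⊥ = ⊤
φ & (ψ -> ψ) = ⊥ & ⊤ = ⊥
ψ <-> φ = ⊥ <-> ⊥ = ⊤
(φ & (ψ -> ψ)) & (ψ <-> φ) = ⊥ & ⊤ = ⊥
φ & ((φ & (ψ -> ψ)) & (ψ <-> φ)) = ⊥ & ⊥ = ⊥

⊥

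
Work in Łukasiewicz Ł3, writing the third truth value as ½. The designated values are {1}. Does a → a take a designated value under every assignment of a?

Every assignment of a over {1, ½, 0} gives a value in {1}.
In particular, with a=½: a → a = 1.

Yes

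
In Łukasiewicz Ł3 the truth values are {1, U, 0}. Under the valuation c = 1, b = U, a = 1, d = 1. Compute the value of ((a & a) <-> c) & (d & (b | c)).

a & a = 1 & 1 = 1
(a & a) <-> c = 1 <-> 1 = 1
b | c = U | 1 = 1
d & (b | c) = 1 & 1 = 1
((a & a) <-> c) & (d & (b | c)) = 1 & 1 = 1

1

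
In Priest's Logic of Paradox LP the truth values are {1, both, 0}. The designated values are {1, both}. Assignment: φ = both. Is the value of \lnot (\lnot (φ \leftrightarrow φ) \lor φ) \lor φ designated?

Yes

φ \leftrightarrow φ = both \leftrightarrow both = both
\lnot (φ \leftrightarrow φ) = \lnot both = both
\lnot (φ \leftrightarrow φ) \lor φ = both \lor both = both
\lnot (\lnot (φ \leftrightarrow φ) \lor φ) = \lnot both = both
\lnot (\lnot (φ \leftrightarrow φ) \lor φ) \lor φ = both \lor both = both
both ∈ {1, both}.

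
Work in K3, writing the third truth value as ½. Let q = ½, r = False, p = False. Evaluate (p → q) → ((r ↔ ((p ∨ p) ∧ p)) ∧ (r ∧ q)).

p → q = False → ½ = True  [¬False ∨ ½]
p ∨ p = False ∨ False = False
(p ∨ p) ∧ p = False ∧ False = False
r ↔ ((p ∨ p) ∧ p) = False ↔ False = True
r ∧ q = False ∧ ½ = False
(r ↔ ((p ∨ p) ∧ p)) ∧ (r ∧ q) = True ∧ False = False
(p → q) → ((r ↔ ((p ∨ p) ∧ p)) ∧ (r ∧ q)) = True → False = False

False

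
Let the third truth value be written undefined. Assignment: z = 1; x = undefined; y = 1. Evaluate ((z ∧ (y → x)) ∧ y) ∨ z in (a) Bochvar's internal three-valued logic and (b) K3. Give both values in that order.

In Bochvar's internal three-valued logic: y → x = 1 → undefined = undefined  [any arg is the third value ⇒ result is the third value]
z ∧ (y → x) = 1 ∧ undefined = undefined
(z ∧ (y → x)) ∧ y = undefined ∧ 1 = undefined
((z ∧ (y → x)) ∧ y) ∨ z = undefined ∨ 1 = undefined
In K3: y → x = 1 → undefined = undefined  [¬1 ∨ undefined]
z ∧ (y → x) = 1 ∧ undefined = undefined
(z ∧ (y → x)) ∧ y = undefined ∧ 1 = undefined
((z ∧ (y → x)) ∧ y) ∨ z = undefined ∨ 1 = 1
They differ because Bochvar's internal three-valued logic and K3 treat undefined differently under the binary connectives.

undefined; 1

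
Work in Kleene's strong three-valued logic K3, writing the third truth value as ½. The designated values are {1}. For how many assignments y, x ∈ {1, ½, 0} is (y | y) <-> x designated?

2

Designated under: (y=1, x=1); (y=0, x=0).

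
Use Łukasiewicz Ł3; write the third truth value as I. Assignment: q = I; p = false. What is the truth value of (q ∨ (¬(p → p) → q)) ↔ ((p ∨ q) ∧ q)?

p → p = false → false = true
¬(p → p) = ¬true = false
¬(p → p) → q = false → I = true
q ∨ (¬(p → p) → q) = I ∨ true = true
p ∨ q = false ∨ I = I
(p ∨ q) ∧ q = I ∧ I = I
(q ∨ (¬(p → p) → q)) ↔ ((p ∨ q) ∧ q) = true ↔ I = I

I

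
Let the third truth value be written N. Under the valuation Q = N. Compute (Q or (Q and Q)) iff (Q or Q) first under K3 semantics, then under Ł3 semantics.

N; true

In K3: Q and Q = N and N = N
Q or (Q and Q) = N or N = N
Q or Q = N or N = N
(Q or (Q and Q)) iff (Q or Q) = N iff N = N
In Ł3: Q and Q = N and N = N
Q or (Q and Q) = N or N = N
Q or Q = N or N = N
(Q or (Q and Q)) iff (Q or Q) = N iff N = true  [1 − |½−½|]
They differ because K3 and Ł3 treat N differently under implication.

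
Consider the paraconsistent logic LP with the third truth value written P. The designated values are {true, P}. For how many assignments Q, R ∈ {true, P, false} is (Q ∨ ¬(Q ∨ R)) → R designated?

Of the 9 assignments, 7 give a value in {true, P}.

7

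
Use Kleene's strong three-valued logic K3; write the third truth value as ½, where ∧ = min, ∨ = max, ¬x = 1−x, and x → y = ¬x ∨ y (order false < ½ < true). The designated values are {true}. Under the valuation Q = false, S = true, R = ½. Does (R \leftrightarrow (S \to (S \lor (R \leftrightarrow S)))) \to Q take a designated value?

No

R \leftrightarrow S = ½ \leftrightarrow true = ½
S \lor (R \leftrightarrow S) = true \lor ½ = true
S \to (S \lor (R \leftrightarrow S)) = true \to true = true
R \leftrightarrow (S \to (S \lor (R \leftrightarrow S))) = ½ \leftrightarrow true = ½
(R \leftrightarrow (S \to (S \lor (R \leftrightarrow S)))) \to Q = ½ \to false = ½  [\lnot ½ \lor false]
½ ∉ {true}.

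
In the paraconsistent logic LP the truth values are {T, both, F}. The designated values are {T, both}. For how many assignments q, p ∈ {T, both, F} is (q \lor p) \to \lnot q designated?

6

Of the 9 assignments, 6 give a value in {T, both}.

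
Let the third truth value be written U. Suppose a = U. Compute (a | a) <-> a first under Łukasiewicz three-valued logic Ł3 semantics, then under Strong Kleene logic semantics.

In Łukasiewicz three-valued logic Ł3: a | a = U | U = U
(a | a) <-> a = U <-> U = True
In Strong Kleene logic: a | a = U | U = U
(a | a) <-> a = U <-> U = U
They differ because Łukasiewicz three-valued logic Ł3 and Strong Kleene logic treat U differently under implication.

True; U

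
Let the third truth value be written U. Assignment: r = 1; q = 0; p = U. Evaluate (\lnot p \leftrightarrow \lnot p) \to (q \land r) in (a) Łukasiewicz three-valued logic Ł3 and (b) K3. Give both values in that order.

0; U

In Łukasiewicz three-valued logic Ł3: \lnot p = \lnot U = U
\lnot p = \lnot U = U
\lnot p \leftrightarrow \lnot p = U \leftrightarrow U = 1  [1 − |½−½|]
q \land r = 0 \land 1 = 0
(\lnot p \leftrightarrow \lnot p) \to (q \land r) = 1 \to 0 = 0
In K3: \lnot p = \lnot U = U
\lnot p = \lnot U = U
\lnot p \leftrightarrow \lnot p = U \leftrightarrow U = U
q \land r = 0 \land 1 = 0
(\lnot p \leftrightarrow \lnot p) \to (q \land r) = U \to 0 = U
They differ because Łukasiewicz three-valued logic Ł3 and K3 treat U differently under implication.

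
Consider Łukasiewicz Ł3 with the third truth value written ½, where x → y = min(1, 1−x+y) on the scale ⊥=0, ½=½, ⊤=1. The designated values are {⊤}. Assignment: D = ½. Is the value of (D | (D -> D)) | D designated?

Yes

D -> D = ½ -> ½ = ⊤  [min(1, 1−½+½)]
D | (D -> D) = ½ | ⊤ = ⊤
(D | (D -> D)) | D = ⊤ | ½ = ⊤
⊤ ∈ {⊤}.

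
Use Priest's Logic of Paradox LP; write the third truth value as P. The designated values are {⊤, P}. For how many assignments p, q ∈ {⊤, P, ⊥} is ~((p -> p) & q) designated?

Of the 9 assignments, 7 give a value in {⊤, P}.

7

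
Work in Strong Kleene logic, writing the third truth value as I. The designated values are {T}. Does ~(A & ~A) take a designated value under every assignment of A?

Countermodel: A=I gives I, which is not designated.

No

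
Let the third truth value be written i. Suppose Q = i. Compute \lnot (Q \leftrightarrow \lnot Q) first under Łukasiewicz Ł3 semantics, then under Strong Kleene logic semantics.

False; i

In Łukasiewicz Ł3: \lnot Q = \lnot i = i
Q \leftrightarrow \lnot Q = i \leftrightarrow i = True  [1 − |½−½|]
\lnot (Q \leftrightarrow \lnot Q) = \lnot True = False
In Strong Kleene logic: \lnot Q = \lnot i = i
Q \leftrightarrow \lnot Q = i \leftrightarrow i = i
\lnot (Q \leftrightarrow \lnot Q) = \lnot i = i
They differ because Łukasiewicz Ł3 and Strong Kleene logic treat i differently under implication.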